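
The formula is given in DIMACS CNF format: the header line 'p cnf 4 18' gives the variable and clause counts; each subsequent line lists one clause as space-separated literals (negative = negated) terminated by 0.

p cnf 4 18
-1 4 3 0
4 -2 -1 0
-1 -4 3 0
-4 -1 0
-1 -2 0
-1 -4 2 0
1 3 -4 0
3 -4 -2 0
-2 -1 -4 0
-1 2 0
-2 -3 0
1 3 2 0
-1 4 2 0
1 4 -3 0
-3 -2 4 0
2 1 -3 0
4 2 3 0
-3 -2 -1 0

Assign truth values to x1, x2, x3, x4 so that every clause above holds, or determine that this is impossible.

Suppose x4 = False.
Suppose x1 = False.
From the singleton clause (¬x3), x3 = False.
From the singleton clause (x2), x2 = True.
This assignment satisfies each clause.

x1=False,  x2=True,  x3=False,  x4=False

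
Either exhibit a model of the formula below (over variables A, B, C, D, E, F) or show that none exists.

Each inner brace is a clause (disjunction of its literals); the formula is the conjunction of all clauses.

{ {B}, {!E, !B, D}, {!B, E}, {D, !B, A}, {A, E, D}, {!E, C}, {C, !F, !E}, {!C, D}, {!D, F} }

From the singleton clause (B), B = true.
From the singleton clause (E), E = true.
From the singleton clause (D), D = true.
From the singleton clause (C), C = true.
From the singleton clause (F), F = true.
No clause remains; A is free.

A=false; B=true; C=true; D=true; E=true; F=true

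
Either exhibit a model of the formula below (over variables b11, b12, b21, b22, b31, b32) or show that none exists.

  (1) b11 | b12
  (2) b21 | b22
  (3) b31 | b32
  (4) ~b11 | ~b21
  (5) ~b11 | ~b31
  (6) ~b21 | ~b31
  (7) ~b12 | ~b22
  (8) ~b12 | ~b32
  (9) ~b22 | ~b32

UNSATISFIABLE

Suppose b11 = 1.
Unit clause (~b21) forces b21 = 0.
Unit clause (b22) forces b22 = 1.
Unit clause (~b31) forces b31 = 0.
Unit clause (b32) forces b32 = 1.
Now (~b32) is unsatisfied and unit — conflict.
Backtrack on b11: now try b11 = 0.
Unit clause (b12) forces b12 = 1.
Unit clause (~b22) forces b22 = 0.
Unit clause (b21) forces b21 = 1.
Unit clause (~b31) forces b31 = 0.
Unit clause (b32) forces b32 = 1.
Now (~b32) is unsatisfied and unit — conflict.
Both values of b11 lead to a conflict.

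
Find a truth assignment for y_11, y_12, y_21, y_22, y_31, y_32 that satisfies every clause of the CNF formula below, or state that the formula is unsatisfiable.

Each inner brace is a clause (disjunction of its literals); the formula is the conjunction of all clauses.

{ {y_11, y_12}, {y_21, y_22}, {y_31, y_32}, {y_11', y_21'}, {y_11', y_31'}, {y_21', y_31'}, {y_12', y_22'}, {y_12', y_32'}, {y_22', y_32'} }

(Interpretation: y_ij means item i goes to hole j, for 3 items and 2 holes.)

Try y_11 = 1.
From the singleton clause (y_21'), y_21 = 0.
From the singleton clause (y_22), y_22 = 1.
From the singleton clause (y_31'), y_31 = 0.
From the singleton clause (y_32), y_32 = 1.
Now (y_32') is unsatisfied and unit — conflict.
Undo y_11 and try y_11 = 0.
From the singleton clause (y_12), y_12 = 1.
From the singleton clause (y_22'), y_22 = 0.
From the singleton clause (y_21), y_21 = 1.
From the singleton clause (y_31'), y_31 = 0.
From the singleton clause (y_32), y_32 = 1.
Now (y_32') is unsatisfied and unit — conflict.
Either choice for y_11 ends in contradiction.

UNSATISFIABLE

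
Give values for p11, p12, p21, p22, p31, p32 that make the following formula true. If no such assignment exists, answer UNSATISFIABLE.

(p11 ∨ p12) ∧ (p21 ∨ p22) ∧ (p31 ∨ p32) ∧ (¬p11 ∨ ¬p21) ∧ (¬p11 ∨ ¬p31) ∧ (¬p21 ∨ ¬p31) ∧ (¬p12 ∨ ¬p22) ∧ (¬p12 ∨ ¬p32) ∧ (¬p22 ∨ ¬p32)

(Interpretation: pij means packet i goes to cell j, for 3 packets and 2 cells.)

Case p11 = True:
The clause (¬p21) is unit, so p21 = False.
The clause (p22) is unit, so p22 = True.
The clause (¬p31) is unit, so p31 = False.
The clause (p32) is unit, so p32 = True.
That conflicts with the unit clause (¬p32).
Undo p11 and try p11 = False.
The clause (p12) is unit, so p12 = True.
The clause (¬p22) is unit, so p22 = False.
The clause (p21) is unit, so p21 = True.
The clause (¬p31) is unit, so p31 = False.
The clause (p32) is unit, so p32 = True.
That conflicts with the unit clause (¬p32).
Both values of p11 lead to a conflict.

UNSATISFIABLE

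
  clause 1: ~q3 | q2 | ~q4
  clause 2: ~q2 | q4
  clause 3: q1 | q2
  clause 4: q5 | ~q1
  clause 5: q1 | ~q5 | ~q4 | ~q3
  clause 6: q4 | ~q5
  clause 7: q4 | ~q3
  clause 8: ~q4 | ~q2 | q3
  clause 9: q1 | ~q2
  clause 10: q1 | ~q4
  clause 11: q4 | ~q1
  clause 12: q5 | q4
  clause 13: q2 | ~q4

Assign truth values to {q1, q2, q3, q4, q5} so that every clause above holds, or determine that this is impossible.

Suppose q2 = 1.
Unit clause (q4) forces q4 = 1.
Unit clause (q3) forces q3 = 1.
Unit clause (q1) forces q1 = 1.
Unit clause (q5) forces q5 = 1.
All clauses are satisfied.

q1 ↦ 1,  q2 ↦ 1,  q3 ↦ 1,  q4 ↦ 1,  q5 ↦ 1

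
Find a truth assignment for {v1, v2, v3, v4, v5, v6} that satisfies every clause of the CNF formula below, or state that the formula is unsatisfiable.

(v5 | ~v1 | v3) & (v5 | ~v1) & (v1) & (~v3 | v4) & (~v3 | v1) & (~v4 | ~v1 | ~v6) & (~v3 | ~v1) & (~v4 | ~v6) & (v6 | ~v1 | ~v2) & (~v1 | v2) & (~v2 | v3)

The clause (v1) is unit, so v1 = 1.
The clause (v5) is unit, so v5 = 1.
The clause (~v3) is unit, so v3 = 0.
The clause (v2) is unit, so v2 = 1.
But (~v2) is also a unit clause — contradiction.

UNSATISFIABLE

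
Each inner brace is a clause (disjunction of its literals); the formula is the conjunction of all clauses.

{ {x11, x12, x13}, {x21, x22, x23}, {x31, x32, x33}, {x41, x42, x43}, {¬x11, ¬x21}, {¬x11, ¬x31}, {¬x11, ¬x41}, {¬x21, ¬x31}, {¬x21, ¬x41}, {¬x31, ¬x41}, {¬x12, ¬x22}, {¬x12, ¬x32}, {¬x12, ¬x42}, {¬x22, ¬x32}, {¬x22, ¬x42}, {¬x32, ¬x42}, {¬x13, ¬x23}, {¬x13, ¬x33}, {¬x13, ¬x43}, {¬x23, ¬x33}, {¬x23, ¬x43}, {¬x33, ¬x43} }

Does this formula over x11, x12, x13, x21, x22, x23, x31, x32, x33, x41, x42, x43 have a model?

Case x11 = False:
Case x12 = True:
(¬x22) alone gives x22 = False.
(¬x32) alone gives x32 = False.
(¬x42) alone gives x42 = False.
Case x21 = True:
(¬x31) alone gives x31 = False.
(x33) alone gives x33 = True.
(¬x41) alone gives x41 = False.
(x43) alone gives x43 = True.
But (¬x43) is also a unit clause — contradiction.
That branch fails; take x21 = False instead.
(x23) alone gives x23 = True.
(¬x13) alone gives x13 = False.
(¬x33) alone gives x33 = False.
(x31) alone gives x31 = True.
(¬x41) alone gives x41 = False.
(x43) alone gives x43 = True.
But (¬x43) is also a unit clause — contradiction.
Neither x21 = True nor x21 = False works.
That branch fails; take x12 = False instead.
(x13) alone gives x13 = True.
(¬x23) alone gives x23 = False.
(¬x33) alone gives x33 = False.
(¬x43) alone gives x43 = False.
Case x21 = True:
(¬x31) alone gives x31 = False.
(x32) alone gives x32 = True.
(¬x41) alone gives x41 = False.
(x42) alone gives x42 = True.
But (¬x42) is also a unit clause — contradiction.
That branch fails; take x21 = False instead.
(x22) alone gives x22 = True.
(¬x32) alone gives x32 = False.
(x31) alone gives x31 = True.
(¬x41) alone gives x41 = False.
(x42) alone gives x42 = True.
But (¬x42) is also a unit clause — contradiction.
Neither x21 = True nor x21 = False works.
Neither x12 = True nor x12 = False works.
That branch fails; take x11 = True instead.
(¬x21) alone gives x21 = False.
(¬x31) alone gives x31 = False.
(¬x41) alone gives x41 = False.
Case x22 = True:
(¬x12) alone gives x12 = False.
(¬x32) alone gives x32 = False.
(x33) alone gives x33 = True.
(¬x42) alone gives x42 = False.
(x43) alone gives x43 = True.
But (¬x43) is also a unit clause — contradiction.
That branch fails; take x22 = False instead.
(x23) alone gives x23 = True.
(¬x13) alone gives x13 = False.
(¬x33) alone gives x33 = False.
(x32) alone gives x32 = True.
(¬x12) alone gives x12 = False.
(¬x42) alone gives x42 = False.
(x43) alone gives x43 = True.
But (¬x43) is also a unit clause — contradiction.
Neither x22 = True nor x22 = False works.
Neither x11 = True nor x11 = False works.
No assignment satisfies every clause.

Unsatisfiable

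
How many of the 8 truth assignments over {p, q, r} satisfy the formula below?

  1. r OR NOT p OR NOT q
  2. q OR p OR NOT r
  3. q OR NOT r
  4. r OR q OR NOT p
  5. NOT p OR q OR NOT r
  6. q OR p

3

There are 2^3 = 8 truth assignments over (p, q, r).
Check each against the 6 clauses (columns in the order p, q, r):
  F F F  ✗ fails (q OR p)
  F F T  ✗ fails (q OR p OR NOT r)
  F T F  ✓ satisfies all
  F T T  ✓ satisfies all
  T F F  ✗ fails (r OR q OR NOT p)
  T F T  ✗ fails (q OR NOT r)
  T T F  ✗ fails (r OR NOT p OR NOT q)
  T T T  ✓ satisfies all
3 of the 8 rows are models.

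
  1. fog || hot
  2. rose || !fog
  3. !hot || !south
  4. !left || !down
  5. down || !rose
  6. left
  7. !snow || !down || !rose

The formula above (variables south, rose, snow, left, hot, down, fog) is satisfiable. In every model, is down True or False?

False

Suppose down = true.
The clause (!left) is unit, so left = false.
That conflicts with the unit clause (left).
So every satisfying assignment has down = False.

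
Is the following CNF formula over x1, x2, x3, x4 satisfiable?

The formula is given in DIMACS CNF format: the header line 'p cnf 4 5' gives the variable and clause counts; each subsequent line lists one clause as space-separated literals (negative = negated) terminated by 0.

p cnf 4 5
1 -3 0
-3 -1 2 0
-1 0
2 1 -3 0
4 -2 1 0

Yes

From the singleton clause (¬x1), x1 = False.
From the singleton clause (¬x3), x3 = False.
Branch on x4: set x4 = False.
From the singleton clause (¬x2), x2 = False.
This assignment satisfies each clause.
A satisfying assignment: x1 ↦ False; x2 ↦ False; x3 ↦ False; x4 ↦ False.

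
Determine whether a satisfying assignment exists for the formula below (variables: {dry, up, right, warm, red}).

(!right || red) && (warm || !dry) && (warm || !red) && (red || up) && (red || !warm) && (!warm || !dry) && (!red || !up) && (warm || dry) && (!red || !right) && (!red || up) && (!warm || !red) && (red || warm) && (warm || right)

Suppose right = false.
Unit clause (warm) forces warm = true.
Unit clause (red) forces red = true.
Now (!red) is unsatisfied and unit — conflict.
So right must be the other value — set right = true.
Unit clause (red) forces red = true.
Now (!red) is unsatisfied and unit — conflict.
Either choice for right ends in contradiction.
No assignment satisfies every clause.

Unsatisfiable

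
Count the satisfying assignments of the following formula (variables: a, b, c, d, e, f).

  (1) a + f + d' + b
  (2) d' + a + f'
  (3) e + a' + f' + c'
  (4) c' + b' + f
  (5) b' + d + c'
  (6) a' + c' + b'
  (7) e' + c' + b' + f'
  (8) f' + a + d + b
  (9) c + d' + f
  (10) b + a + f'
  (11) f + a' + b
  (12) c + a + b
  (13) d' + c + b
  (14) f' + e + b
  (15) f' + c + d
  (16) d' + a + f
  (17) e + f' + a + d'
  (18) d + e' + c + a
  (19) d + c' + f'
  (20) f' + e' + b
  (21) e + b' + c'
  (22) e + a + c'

6

There are 2^6 = 64 truth assignments over (a, b, c, d, e, f).
Split on b. With b = 1, the clauses containing b are satisfied and b' drops from the rest; 5 of the 2^5 = 32 assignments to the other variables satisfy what remains.
With b = 0, by the same count on the reduced clause set, 1 assignment works.
Total: 5 + 1 = 6.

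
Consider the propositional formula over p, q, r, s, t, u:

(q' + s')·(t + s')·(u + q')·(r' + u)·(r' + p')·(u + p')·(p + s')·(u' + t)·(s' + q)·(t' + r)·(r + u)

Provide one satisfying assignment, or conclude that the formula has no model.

p ↦ 0, q ↦ 1, r ↦ 1, s ↦ 0, t ↦ 1, u ↦ 1

Try q = 1.
Unit clause (s') forces s = 0.
Unit clause (u) forces u = 1.
Unit clause (t) forces t = 1.
Unit clause (r) forces r = 1.
Unit clause (p') forces p = 0.
This assignment satisfies each clause.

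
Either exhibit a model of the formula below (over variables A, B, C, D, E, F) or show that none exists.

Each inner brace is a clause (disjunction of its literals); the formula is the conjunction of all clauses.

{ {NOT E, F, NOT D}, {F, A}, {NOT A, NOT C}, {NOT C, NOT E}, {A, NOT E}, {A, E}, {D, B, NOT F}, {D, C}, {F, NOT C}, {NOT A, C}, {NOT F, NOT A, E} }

UNSATISFIABLE

Branch on F: set F = true.
Branch on A: set A = false.
From the singleton clause (NOT E), E = false.
That conflicts with the unit clause (E).
That branch fails; take A = true instead.
From the singleton clause (NOT C), C = false.
That conflicts with the unit clause (C).
Either choice for A ends in contradiction.
That branch fails; take F = false instead.
From the singleton clause (A), A = true.
From the singleton clause (NOT C), C = false.
That conflicts with the unit clause (C).
Either choice for F ends in contradiction.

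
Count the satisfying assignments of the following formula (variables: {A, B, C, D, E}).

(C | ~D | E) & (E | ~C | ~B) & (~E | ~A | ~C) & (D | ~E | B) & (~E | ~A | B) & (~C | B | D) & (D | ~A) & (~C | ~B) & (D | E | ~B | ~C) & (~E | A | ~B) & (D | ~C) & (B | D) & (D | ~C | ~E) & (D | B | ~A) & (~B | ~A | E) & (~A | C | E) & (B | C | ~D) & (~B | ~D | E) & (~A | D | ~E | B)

There are 2^5 = 32 truth assignments over (A, B, C, D, E).
Split on B. With B = 1, the clauses containing B are satisfied and ~B drops from the rest; 2 of the 2^4 = 16 assignments to the other variables satisfy what remains.
With B = 0, by the same count on the reduced clause set, 3 assignments work.
Total: 2 + 3 = 5.

5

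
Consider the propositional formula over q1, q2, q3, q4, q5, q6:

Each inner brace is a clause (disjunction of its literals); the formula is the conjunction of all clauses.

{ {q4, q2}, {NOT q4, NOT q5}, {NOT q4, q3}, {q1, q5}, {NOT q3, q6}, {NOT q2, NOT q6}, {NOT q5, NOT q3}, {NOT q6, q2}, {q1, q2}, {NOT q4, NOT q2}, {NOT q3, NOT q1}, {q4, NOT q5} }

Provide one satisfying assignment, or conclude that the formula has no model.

Case q4 = false:
From the singleton clause (q2), q2 = true.
From the singleton clause (NOT q6), q6 = false.
From the singleton clause (NOT q3), q3 = false.
From the singleton clause (NOT q5), q5 = false.
From the singleton clause (q1), q1 = true.
All clauses are satisfied.

q1 ↦ true, q2 ↦ true, q3 ↦ false, q4 ↦ false, q5 ↦ false, q6 ↦ false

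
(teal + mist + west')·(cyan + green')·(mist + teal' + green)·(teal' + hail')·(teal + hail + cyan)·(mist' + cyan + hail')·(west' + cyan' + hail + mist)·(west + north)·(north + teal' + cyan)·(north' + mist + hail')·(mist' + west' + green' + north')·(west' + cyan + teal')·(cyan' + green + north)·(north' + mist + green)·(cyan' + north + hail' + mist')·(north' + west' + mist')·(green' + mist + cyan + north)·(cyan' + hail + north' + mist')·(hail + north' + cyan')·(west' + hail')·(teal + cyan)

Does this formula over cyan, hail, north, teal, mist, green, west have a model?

Yes, satisfiable

Try cyan = 0.
(green') alone gives green = 0.
(teal) alone gives teal = 1.
(mist) alone gives mist = 1.
(hail') alone gives hail = 0.
(north) alone gives north = 1.
(west') alone gives west = 0.
Every clause now holds.
A satisfying assignment: cyan ↦ 0; hail ↦ 0; north ↦ 1; teal ↦ 1; mist ↦ 1; green ↦ 0; west ↦ 0.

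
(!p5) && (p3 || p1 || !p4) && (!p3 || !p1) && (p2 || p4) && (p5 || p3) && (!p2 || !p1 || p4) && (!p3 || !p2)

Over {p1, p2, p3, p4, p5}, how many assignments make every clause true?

There are 2^5 = 32 truth assignments over (p1, p2, p3, p4, p5).
Split on p5. With p5 = true, the clauses containing p5 are satisfied and !p5 drops from the rest; 0 of the 2^4 = 16 assignments to the other variables satisfy what remains.
With p5 = false, by the same count on the reduced clause set, 1 assignment works.
(One model: p1=F, p2=F, p3=T, p4=T, p5=F.)
Total: 0 + 1 = 1.

1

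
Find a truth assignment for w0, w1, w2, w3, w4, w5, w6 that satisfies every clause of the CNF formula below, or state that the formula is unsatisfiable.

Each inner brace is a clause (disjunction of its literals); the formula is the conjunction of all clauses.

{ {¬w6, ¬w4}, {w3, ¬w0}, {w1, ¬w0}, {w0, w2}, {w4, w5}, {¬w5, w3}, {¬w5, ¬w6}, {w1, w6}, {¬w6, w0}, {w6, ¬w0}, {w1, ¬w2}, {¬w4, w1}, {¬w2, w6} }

Case w6 = False:
(w1) alone gives w1 = True.
(¬w0) alone gives w0 = False.
(w2) alone gives w2 = True.
That conflicts with the unit clause (¬w2).
That branch fails; take w6 = True instead.
(¬w4) alone gives w4 = False.
(w5) alone gives w5 = True.
That conflicts with the unit clause (¬w5).
Neither w6 = True nor w6 = False works.

UNSATISFIABLE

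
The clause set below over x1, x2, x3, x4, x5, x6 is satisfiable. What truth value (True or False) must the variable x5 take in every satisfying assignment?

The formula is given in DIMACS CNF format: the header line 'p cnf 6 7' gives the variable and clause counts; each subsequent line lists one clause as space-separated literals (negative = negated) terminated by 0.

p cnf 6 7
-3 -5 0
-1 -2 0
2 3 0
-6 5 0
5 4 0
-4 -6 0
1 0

Suppose x5 = True.
From the singleton clause (¬x3), x3 = False.
From the singleton clause (x2), x2 = True.
From the singleton clause (¬x1), x1 = False.
But (x1) is also a unit clause — contradiction.
So every satisfying assignment has x5 = False.

False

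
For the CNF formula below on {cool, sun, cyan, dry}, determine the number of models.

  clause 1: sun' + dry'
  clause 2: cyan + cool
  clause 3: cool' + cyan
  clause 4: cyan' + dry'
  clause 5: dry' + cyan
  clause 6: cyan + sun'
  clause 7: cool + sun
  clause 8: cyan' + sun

There are 2^4 = 16 truth assignments over (cool, sun, cyan, dry).
Check each against the 8 clauses (columns in the order cool, sun, cyan, dry):
  F F F F  ✗ fails (cyan + cool)
  F F F T  ✗ fails (cyan + cool)
  F F T F  ✗ fails (cool + sun)
  F F T T  ✗ fails (cyan' + dry')
  F T F F  ✗ fails (cyan + cool)
  F T F T  ✗ fails (sun' + dry')
  F T T F  ✓ satisfies all
  F T T T  ✗ fails (sun' + dry')
  T F F F  ✗ fails (cool' + cyan)
  T F F T  ✗ fails (cool' + cyan)
  T F T F  ✗ fails (cyan' + sun)
  T F T T  ✗ fails (cyan' + dry')
  T T F F  ✗ fails (cool' + cyan)
  T T F T  ✗ fails (sun' + dry')
  T T T F  ✓ satisfies all
  T T T T  ✗ fails (sun' + dry')
2 of the 16 rows are models.

2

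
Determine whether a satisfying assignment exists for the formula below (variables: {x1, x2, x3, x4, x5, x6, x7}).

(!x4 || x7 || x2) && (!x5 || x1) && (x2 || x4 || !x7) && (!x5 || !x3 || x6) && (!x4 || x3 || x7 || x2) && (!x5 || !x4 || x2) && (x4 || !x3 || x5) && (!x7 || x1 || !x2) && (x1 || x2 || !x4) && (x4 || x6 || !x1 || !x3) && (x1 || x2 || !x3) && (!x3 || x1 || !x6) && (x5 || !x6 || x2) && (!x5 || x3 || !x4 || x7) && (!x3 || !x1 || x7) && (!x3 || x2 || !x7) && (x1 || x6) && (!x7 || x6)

Branch on x5: set x5 = true.
The clause (x1) is unit, so x1 = true.
Branch on x3: set x3 = false.
Branch on x4: set x4 = false.
Branch on x2: set x2 = false.
The clause (!x7) is unit, so x7 = false.
Every clause is now satisfied; x6 is unconstrained.
A satisfying assignment: x1: true, x2: false, x3: false, x4: false, x5: true, x6: false, x7: false.

Yes, satisfiable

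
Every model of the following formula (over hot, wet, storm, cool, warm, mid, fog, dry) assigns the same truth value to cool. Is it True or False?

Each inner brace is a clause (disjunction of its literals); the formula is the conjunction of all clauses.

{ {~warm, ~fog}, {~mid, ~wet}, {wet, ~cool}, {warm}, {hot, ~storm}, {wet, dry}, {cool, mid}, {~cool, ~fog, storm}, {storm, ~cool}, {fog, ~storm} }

False

Suppose cool = 1.
The clause (wet) is unit, so wet = 1.
The clause (~mid) is unit, so mid = 0.
The clause (warm) is unit, so warm = 1.
The clause (~fog) is unit, so fog = 0.
The clause (storm) is unit, so storm = 1.
But (~storm) is also a unit clause — contradiction.
So every satisfying assignment has cool = False.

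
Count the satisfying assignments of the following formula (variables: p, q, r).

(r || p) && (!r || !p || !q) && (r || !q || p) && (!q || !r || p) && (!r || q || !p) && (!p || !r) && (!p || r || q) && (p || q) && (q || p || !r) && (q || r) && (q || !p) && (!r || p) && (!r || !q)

There are 2^3 = 8 truth assignments over (p, q, r).
Check each against the 13 clauses (columns in the order p, q, r):
  F F F  ✗ fails (r || p)
  F F T  ✗ fails (p || q)
  F T F  ✗ fails (r || p)
  F T T  ✗ fails (!q || !r || p)
  T F F  ✗ fails (!p || r || q)
  T F T  ✗ fails (!r || q || !p)
  T T F  ✓ satisfies all
  T T T  ✗ fails (!r || !p || !q)
1 of the 8 rows is a model.

1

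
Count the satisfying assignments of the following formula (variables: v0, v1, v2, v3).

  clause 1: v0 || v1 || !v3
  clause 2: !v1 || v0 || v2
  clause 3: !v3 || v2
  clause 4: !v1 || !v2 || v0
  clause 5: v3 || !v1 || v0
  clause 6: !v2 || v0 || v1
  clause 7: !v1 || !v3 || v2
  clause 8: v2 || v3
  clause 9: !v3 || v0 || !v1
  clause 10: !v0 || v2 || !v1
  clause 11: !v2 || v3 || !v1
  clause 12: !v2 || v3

There are 2^4 = 16 truth assignments over (v0, v1, v2, v3).
Check each against the 12 clauses (columns in the order v0, v1, v2, v3):
  F F F F  ✗ fails (v2 || v3)
  F F F T  ✗ fails (v0 || v1 || !v3)
  F F T F  ✗ fails (!v2 || v0 || v1)
  F F T T  ✗ fails (v0 || v1 || !v3)
  F T F F  ✗ fails (!v1 || v0 || v2)
  F T F T  ✗ fails (!v1 || v0 || v2)
  F T T F  ✗ fails (!v1 || !v2 || v0)
  F T T T  ✗ fails (!v1 || !v2 || v0)
  T F F F  ✗ fails (v2 || v3)
  T F F T  ✗ fails (!v3 || v2)
  T F T F  ✗ fails (!v2 || v3)
  T F T T  ✓ satisfies all
  T T F F  ✗ fails (v2 || v3)
  T T F T  ✗ fails (!v3 || v2)
  T T T F  ✗ fails (!v2 || v3 || !v1)
  T T T T  ✓ satisfies all
2 of the 16 rows are models.

2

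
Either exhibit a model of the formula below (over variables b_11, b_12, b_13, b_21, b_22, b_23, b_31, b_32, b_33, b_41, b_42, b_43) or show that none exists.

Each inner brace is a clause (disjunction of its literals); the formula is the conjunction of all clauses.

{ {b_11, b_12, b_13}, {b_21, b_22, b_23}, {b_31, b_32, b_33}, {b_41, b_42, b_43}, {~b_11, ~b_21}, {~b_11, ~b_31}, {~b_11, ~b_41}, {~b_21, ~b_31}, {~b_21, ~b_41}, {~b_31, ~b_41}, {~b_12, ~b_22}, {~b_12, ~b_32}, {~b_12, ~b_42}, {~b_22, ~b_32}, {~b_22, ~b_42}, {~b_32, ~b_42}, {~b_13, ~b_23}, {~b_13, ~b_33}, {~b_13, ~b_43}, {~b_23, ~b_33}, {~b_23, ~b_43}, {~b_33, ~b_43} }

Branch on b_11: set b_11 = 0.
Branch on b_12: set b_12 = 1.
From the singleton clause (~b_22), b_22 = 0.
From the singleton clause (~b_32), b_32 = 0.
From the singleton clause (~b_42), b_42 = 0.
Branch on b_21: set b_21 = 1.
From the singleton clause (~b_31), b_31 = 0.
From the singleton clause (b_33), b_33 = 1.
From the singleton clause (~b_41), b_41 = 0.
From the singleton clause (b_43), b_43 = 1.
Now (~b_43) is unsatisfied and unit — conflict.
That branch fails; take b_21 = 0 instead.
From the singleton clause (b_23), b_23 = 1.
From the singleton clause (~b_13), b_13 = 0.
From the singleton clause (~b_33), b_33 = 0.
From the singleton clause (b_31), b_31 = 1.
From the singleton clause (~b_41), b_41 = 0.
From the singleton clause (b_43), b_43 = 1.
Now (~b_43) is unsatisfied and unit — conflict.
Both values of b_21 lead to a conflict.
That branch fails; take b_12 = 0 instead.
From the singleton clause (b_13), b_13 = 1.
From the singleton clause (~b_23), b_23 = 0.
From the singleton clause (~b_33), b_33 = 0.
From the singleton clause (~b_43), b_43 = 0.
Branch on b_21: set b_21 = 1.
From the singleton clause (~b_31), b_31 = 0.
From the singleton clause (b_32), b_32 = 1.
From the singleton clause (~b_41), b_41 = 0.
From the singleton clause (b_42), b_42 = 1.
Now (~b_42) is unsatisfied and unit — conflict.
That branch fails; take b_21 = 0 instead.
From the singleton clause (b_22), b_22 = 1.
From the singleton clause (~b_32), b_32 = 0.
From the singleton clause (b_31), b_31 = 1.
From the singleton clause (~b_41), b_41 = 0.
From the singleton clause (b_42), b_42 = 1.
Now (~b_42) is unsatisfied and unit — conflict.
Both values of b_21 lead to a conflict.
Both values of b_12 lead to a conflict.
That branch fails; take b_11 = 1 instead.
From the singleton clause (~b_21), b_21 = 0.
From the singleton clause (~b_31), b_31 = 0.
From the singleton clause (~b_41), b_41 = 0.
Branch on b_22: set b_22 = 1.
From the singleton clause (~b_12), b_12 = 0.
From the singleton clause (~b_32), b_32 = 0.
From the singleton clause (b_33), b_33 = 1.
From the singleton clause (~b_42), b_42 = 0.
From the singleton clause (b_43), b_43 = 1.
Now (~b_43) is unsatisfied and unit — conflict.
That branch fails; take b_22 = 0 instead.
From the singleton clause (b_23), b_23 = 1.
From the singleton clause (~b_13), b_13 = 0.
From the singleton clause (~b_33), b_33 = 0.
From the singleton clause (b_32), b_32 = 1.
From the singleton clause (~b_12), b_12 = 0.
From the singleton clause (~b_42), b_42 = 0.
From the singleton clause (b_43), b_43 = 1.
Now (~b_43) is unsatisfied and unit — conflict.
Both values of b_22 lead to a conflict.
Both values of b_11 lead to a conflict.

UNSATISFIABLE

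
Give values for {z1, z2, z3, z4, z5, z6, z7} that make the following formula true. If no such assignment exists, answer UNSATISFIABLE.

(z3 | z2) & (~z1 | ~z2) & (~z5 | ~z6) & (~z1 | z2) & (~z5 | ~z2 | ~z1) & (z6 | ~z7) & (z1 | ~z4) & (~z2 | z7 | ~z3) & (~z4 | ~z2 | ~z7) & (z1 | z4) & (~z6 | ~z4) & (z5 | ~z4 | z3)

UNSATISFIABLE

Branch on z3: set z3 = 1.
Branch on z1: set z1 = 0.
(~z4) alone gives z4 = 0.
That conflicts with the unit clause (z4).
That branch fails; take z1 = 1 instead.
(~z2) alone gives z2 = 0.
That conflicts with the unit clause (z2).
Either choice for z1 ends in contradiction.
That branch fails; take z3 = 0 instead.
(z2) alone gives z2 = 1.
(~z1) alone gives z1 = 0.
(~z4) alone gives z4 = 0.
That conflicts with the unit clause (z4).
Either choice for z3 ends in contradiction.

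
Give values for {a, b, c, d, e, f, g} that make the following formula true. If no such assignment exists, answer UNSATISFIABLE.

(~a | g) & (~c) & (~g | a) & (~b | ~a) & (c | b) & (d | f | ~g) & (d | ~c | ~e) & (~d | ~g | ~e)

a: 0,  b: 1,  c: 0,  d: 1,  e: 0,  f: 0,  g: 0

The clause (~c) is unit, so c = 0.
The clause (b) is unit, so b = 1.
The clause (~a) is unit, so a = 0.
The clause (~g) is unit, so g = 0.
All clauses hold; d, e, f can take either value.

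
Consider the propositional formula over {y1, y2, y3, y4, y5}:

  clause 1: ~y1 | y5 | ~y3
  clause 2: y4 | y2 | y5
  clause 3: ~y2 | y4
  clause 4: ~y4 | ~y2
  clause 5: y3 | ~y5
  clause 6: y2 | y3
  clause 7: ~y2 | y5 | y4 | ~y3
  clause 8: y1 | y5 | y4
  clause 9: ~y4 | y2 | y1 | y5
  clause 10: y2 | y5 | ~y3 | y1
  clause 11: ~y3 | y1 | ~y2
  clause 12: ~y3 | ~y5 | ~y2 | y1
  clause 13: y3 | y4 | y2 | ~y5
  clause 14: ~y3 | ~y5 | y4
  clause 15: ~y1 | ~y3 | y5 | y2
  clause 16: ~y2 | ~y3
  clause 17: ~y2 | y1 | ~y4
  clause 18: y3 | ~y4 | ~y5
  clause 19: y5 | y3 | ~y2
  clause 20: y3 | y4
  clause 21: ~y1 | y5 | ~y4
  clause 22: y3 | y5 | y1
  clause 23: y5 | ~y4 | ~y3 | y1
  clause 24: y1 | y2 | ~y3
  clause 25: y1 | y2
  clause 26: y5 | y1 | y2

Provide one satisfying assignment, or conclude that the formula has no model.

Branch on y2: set y2 = 0.
Unit clause (y3) forces y3 = 1.
Unit clause (y1) forces y1 = 1.
Unit clause (y5) forces y5 = 1.
Unit clause (y4) forces y4 = 1.
This assignment satisfies each clause.

y1 ↦ 1; y2 ↦ 0; y3 ↦ 1; y4 ↦ 1; y5 ↦ 1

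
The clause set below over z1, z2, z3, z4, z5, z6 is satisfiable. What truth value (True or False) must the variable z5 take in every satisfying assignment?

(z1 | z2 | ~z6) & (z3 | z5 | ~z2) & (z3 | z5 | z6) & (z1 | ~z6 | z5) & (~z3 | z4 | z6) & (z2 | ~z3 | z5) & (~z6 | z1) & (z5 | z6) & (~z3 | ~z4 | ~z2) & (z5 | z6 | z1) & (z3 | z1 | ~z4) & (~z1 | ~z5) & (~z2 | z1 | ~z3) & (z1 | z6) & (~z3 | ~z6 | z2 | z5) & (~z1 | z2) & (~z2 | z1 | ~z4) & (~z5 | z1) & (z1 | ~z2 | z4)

Suppose z5 = 1.
(~z1) alone gives z1 = 0.
But (z1) is also a unit clause — contradiction.
So every satisfying assignment has z5 = False.

False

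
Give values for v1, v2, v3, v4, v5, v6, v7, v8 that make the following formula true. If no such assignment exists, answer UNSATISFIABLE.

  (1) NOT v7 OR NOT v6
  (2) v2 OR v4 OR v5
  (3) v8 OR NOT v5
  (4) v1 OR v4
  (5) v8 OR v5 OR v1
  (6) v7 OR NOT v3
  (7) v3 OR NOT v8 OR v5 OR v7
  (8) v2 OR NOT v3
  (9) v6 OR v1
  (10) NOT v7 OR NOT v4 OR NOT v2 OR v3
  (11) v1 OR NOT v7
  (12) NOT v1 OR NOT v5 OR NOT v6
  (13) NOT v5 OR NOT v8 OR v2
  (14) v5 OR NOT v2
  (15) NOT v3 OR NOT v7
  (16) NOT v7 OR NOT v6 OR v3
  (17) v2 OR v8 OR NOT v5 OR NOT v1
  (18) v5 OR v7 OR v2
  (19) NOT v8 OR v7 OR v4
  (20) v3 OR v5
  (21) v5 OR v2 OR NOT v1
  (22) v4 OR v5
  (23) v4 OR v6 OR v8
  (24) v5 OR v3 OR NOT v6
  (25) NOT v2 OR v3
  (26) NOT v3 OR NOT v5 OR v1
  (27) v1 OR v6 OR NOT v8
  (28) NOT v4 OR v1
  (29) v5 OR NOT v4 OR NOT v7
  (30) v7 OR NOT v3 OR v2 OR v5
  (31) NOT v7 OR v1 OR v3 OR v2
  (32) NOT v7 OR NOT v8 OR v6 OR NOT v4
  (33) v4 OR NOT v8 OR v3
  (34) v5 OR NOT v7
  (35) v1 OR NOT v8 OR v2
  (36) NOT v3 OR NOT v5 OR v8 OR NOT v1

UNSATISFIABLE

Branch on v7: set v7 = false.
Unit clause (NOT v3) forces v3 = false.
Unit clause (v5) forces v5 = true.
Unit clause (v8) forces v8 = true.
Unit clause (v2) forces v2 = true.
But (NOT v2) is also a unit clause — contradiction.
Backtrack on v7: now try v7 = true.
Unit clause (NOT v6) forces v6 = false.
Unit clause (v1) forces v1 = true.
Unit clause (NOT v3) forces v3 = false.
Unit clause (v5) forces v5 = true.
Unit clause (v8) forces v8 = true.
Unit clause (v2) forces v2 = true.
But (NOT v2) is also a unit clause — contradiction.
Both values of v7 lead to a conflict.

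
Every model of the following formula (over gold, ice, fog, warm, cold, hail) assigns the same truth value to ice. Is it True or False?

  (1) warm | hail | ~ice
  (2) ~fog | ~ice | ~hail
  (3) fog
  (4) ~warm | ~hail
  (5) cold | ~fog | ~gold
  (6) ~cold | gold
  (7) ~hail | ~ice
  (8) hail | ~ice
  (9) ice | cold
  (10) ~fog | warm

Suppose ice = 1.
The clause (fog) is unit, so fog = 1.
The clause (~hail) is unit, so hail = 0.
Now (hail) is unsatisfied and unit — conflict.
So every satisfying assignment has ice = False.

False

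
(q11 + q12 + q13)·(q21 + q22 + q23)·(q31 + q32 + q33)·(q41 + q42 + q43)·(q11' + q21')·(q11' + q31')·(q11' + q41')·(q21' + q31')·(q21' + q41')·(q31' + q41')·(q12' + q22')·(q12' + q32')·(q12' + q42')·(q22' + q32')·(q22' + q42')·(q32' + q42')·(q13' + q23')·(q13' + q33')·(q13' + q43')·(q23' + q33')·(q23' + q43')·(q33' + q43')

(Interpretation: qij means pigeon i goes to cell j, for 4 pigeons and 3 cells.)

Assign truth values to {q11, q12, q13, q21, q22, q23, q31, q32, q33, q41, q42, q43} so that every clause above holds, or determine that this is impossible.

UNSATISFIABLE

Suppose q11 = 0.
Suppose q12 = 1.
The clause (q22') is unit, so q22 = 0.
The clause (q32') is unit, so q32 = 0.
The clause (q42') is unit, so q42 = 0.
Suppose q21 = 1.
The clause (q31') is unit, so q31 = 0.
The clause (q33) is unit, so q33 = 1.
The clause (q41') is unit, so q41 = 0.
The clause (q43) is unit, so q43 = 1.
That conflicts with the unit clause (q43').
Undo q21 and try q21 = 0.
The clause (q23) is unit, so q23 = 1.
The clause (q13') is unit, so q13 = 0.
The clause (q33') is unit, so q33 = 0.
The clause (q31) is unit, so q31 = 1.
The clause (q41') is unit, so q41 = 0.
The clause (q43) is unit, so q43 = 1.
That conflicts with the unit clause (q43').
Either choice for q21 ends in contradiction.
Undo q12 and try q12 = 0.
The clause (q13) is unit, so q13 = 1.
The clause (q23') is unit, so q23 = 0.
The clause (q33') is unit, so q33 = 0.
The clause (q43') is unit, so q43 = 0.
Suppose q21 = 1.
The clause (q31') is unit, so q31 = 0.
The clause (q32) is unit, so q32 = 1.
The clause (q41') is unit, so q41 = 0.
The clause (q42) is unit, so q42 = 1.
That conflicts with the unit clause (q42').
Undo q21 and try q21 = 0.
The clause (q22) is unit, so q22 = 1.
The clause (q32') is unit, so q32 = 0.
The clause (q31) is unit, so q31 = 1.
The clause (q41') is unit, so q41 = 0.
The clause (q42) is unit, so q42 = 1.
That conflicts with the unit clause (q42').
Either choice for q21 ends in contradiction.
Either choice for q12 ends in contradiction.
Undo q11 and try q11 = 1.
The clause (q21') is unit, so q21 = 0.
The clause (q31') is unit, so q31 = 0.
The clause (q41') is unit, so q41 = 0.
Suppose q22 = 1.
The clause (q12') is unit, so q12 = 0.
The clause (q32') is unit, so q32 = 0.
The clause (q33) is unit, so q33 = 1.
The clause (q42') is unit, so q42 = 0.
The clause (q43) is unit, so q43 = 1.
That conflicts with the unit clause (q43').
Undo q22 and try q22 = 0.
The clause (q23) is unit, so q23 = 1.
The clause (q13') is unit, so q13 = 0.
The clause (q33') is unit, so q33 = 0.
The clause (q32) is unit, so q32 = 1.
The clause (q12') is unit, so q12 = 0.
The clause (q42') is unit, so q42 = 0.
The clause (q43) is unit, so q43 = 1.
That conflicts with the unit clause (q43').
Either choice for q22 ends in contradiction.
Either choice for q11 ends in contradiction.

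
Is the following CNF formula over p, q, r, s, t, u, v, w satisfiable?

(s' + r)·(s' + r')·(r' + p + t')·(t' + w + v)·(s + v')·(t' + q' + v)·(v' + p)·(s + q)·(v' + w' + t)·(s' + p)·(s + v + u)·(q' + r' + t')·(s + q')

No, unsatisfiable

Branch on s: set s = 0.
(v') alone gives v = 0.
(q) alone gives q = 1.
That conflicts with the unit clause (q').
That branch fails; take s = 1 instead.
(r) alone gives r = 1.
That conflicts with the unit clause (r').
Either choice for s ends in contradiction.
No assignment satisfies every clause.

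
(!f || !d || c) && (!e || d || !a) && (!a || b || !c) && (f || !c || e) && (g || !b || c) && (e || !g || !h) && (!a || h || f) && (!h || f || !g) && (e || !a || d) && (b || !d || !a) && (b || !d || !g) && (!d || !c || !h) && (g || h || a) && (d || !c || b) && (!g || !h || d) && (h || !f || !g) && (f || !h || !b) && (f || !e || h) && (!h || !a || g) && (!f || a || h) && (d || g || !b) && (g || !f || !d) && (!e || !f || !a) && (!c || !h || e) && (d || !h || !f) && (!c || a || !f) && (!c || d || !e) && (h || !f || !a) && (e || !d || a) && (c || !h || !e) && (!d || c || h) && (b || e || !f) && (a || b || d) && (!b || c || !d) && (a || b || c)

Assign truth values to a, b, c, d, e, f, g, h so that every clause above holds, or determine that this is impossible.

a: false,  b: true,  c: false,  d: false,  e: false,  f: false,  g: true,  h: false

Try f = false.
Try c = false.
Try g = true.
From the singleton clause (!h), h = false.
From the singleton clause (!a), a = false.
From the singleton clause (!e), e = false.
From the singleton clause (!d), d = false.
From the singleton clause (b), b = true.
All clauses are satisfied.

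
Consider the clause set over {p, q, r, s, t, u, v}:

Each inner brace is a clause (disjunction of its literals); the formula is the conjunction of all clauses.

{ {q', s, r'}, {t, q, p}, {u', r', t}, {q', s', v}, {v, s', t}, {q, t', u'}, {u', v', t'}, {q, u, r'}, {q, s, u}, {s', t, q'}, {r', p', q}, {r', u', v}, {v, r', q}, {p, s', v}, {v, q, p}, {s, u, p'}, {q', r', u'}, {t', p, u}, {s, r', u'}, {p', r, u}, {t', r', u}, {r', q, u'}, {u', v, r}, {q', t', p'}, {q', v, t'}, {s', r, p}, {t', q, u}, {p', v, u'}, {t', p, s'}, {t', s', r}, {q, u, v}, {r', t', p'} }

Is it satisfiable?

Yes, satisfiable

Branch on q: set q = 1.
Branch on s: set s = 0.
(r') alone gives r = 0.
Branch on u: set u = 0.
(p') alone gives p = 0.
(t') alone gives t = 0.
Every clause is now satisfied; v is unconstrained.
A satisfying assignment: p: 0; q: 1; r: 0; s: 0; t: 0; u: 0; v: 1.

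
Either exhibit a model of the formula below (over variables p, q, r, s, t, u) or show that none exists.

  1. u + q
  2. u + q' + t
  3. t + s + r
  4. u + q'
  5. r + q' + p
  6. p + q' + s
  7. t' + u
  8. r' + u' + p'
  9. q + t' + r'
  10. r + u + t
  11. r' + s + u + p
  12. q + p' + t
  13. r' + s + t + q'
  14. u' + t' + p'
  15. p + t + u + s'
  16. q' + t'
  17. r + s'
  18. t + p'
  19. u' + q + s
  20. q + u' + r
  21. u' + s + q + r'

Case u = 1:
Case r = 1:
Unit clause (p') forces p = 0.
Case q = 0:
Unit clause (t') forces t = 0.
Unit clause (s) forces s = 1.
This assignment satisfies each clause.

p=0,  q=0,  r=1,  s=1,  t=0,  u=1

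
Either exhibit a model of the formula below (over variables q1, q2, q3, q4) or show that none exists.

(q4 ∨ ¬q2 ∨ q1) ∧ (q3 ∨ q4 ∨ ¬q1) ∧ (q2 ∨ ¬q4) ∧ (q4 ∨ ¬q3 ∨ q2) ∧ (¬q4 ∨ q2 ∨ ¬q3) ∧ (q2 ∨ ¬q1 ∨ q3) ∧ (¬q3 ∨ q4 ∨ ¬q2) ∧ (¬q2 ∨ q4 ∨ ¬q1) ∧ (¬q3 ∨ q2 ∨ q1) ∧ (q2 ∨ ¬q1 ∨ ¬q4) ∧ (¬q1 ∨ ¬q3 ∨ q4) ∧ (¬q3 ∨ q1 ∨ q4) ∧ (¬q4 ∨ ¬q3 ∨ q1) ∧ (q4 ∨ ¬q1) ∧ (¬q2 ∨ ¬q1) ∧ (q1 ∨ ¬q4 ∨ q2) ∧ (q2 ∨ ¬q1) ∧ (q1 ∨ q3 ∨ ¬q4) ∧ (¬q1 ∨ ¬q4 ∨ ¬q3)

Branch on q2: set q2 = False.
From the singleton clause (¬q4), q4 = False.
From the singleton clause (¬q3), q3 = False.
From the singleton clause (¬q1), q1 = False.
Every clause now holds.

q1: False,  q2: False,  q3: False,  q4: False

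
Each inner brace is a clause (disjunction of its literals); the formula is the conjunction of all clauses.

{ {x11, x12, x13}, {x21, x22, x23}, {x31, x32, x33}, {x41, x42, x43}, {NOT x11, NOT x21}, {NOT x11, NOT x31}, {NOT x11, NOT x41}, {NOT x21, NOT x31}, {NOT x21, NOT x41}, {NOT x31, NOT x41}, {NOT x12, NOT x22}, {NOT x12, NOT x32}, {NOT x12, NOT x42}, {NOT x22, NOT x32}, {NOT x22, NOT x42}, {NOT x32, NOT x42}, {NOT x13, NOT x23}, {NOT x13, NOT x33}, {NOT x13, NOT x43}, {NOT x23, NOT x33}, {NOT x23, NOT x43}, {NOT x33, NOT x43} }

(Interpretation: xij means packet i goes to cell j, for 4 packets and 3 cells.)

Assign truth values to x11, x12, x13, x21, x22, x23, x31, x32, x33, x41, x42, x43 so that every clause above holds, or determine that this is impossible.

UNSATISFIABLE

Suppose x11 = false.
Suppose x12 = true.
(NOT x22) alone gives x22 = false.
(NOT x32) alone gives x32 = false.
(NOT x42) alone gives x42 = false.
Suppose x21 = true.
(NOT x31) alone gives x31 = false.
(x33) alone gives x33 = true.
(NOT x41) alone gives x41 = false.
(x43) alone gives x43 = true.
But (NOT x43) is also a unit clause — contradiction.
So x21 must be the other value — set x21 = false.
(x23) alone gives x23 = true.
(NOT x13) alone gives x13 = false.
(NOT x33) alone gives x33 = false.
(x31) alone gives x31 = true.
(NOT x41) alone gives x41 = false.
(x43) alone gives x43 = true.
But (NOT x43) is also a unit clause — contradiction.
Both values of x21 lead to a conflict.
So x12 must be the other value — set x12 = false.
(x13) alone gives x13 = true.
(NOT x23) alone gives x23 = false.
(NOT x33) alone gives x33 = false.
(NOT x43) alone gives x43 = false.
Suppose x21 = true.
(NOT x31) alone gives x31 = false.
(x32) alone gives x32 = true.
(NOT x41) alone gives x41 = false.
(x42) alone gives x42 = true.
But (NOT x42) is also a unit clause — contradiction.
So x21 must be the other value — set x21 = false.
(x22) alone gives x22 = true.
(NOT x32) alone gives x32 = false.
(x31) alone gives x31 = true.
(NOT x41) alone gives x41 = false.
(x42) alone gives x42 = true.
But (NOT x42) is also a unit clause — contradiction.
Both values of x21 lead to a conflict.
Both values of x12 lead to a conflict.
So x11 must be the other value — set x11 = true.
(NOT x21) alone gives x21 = false.
(NOT x31) alone gives x31 = false.
(NOT x41) alone gives x41 = false.
Suppose x22 = true.
(NOT x12) alone gives x12 = false.
(NOT x32) alone gives x32 = false.
(x33) alone gives x33 = true.
(NOT x42) alone gives x42 = false.
(x43) alone gives x43 = true.
But (NOT x43) is also a unit clause — contradiction.
So x22 must be the other value — set x22 = false.
(x23) alone gives x23 = true.
(NOT x13) alone gives x13 = false.
(NOT x33) alone gives x33 = false.
(x32) alone gives x32 = true.
(NOT x12) alone gives x12 = false.
(NOT x42) alone gives x42 = false.
(x43) alone gives x43 = true.
But (NOT x43) is also a unit clause — contradiction.
Both values of x22 lead to a conflict.
Both values of x11 lead to a conflict.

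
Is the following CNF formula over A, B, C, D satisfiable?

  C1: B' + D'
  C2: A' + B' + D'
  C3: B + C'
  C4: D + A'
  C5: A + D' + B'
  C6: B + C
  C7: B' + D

Branch on B: set B = 0.
From the singleton clause (C'), C = 0.
That conflicts with the unit clause (C).
That branch fails; take B = 1 instead.
From the singleton clause (D'), D = 0.
That conflicts with the unit clause (D).
Neither B = 1 nor B = 0 works.
No assignment satisfies every clause.

Unsatisfiable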